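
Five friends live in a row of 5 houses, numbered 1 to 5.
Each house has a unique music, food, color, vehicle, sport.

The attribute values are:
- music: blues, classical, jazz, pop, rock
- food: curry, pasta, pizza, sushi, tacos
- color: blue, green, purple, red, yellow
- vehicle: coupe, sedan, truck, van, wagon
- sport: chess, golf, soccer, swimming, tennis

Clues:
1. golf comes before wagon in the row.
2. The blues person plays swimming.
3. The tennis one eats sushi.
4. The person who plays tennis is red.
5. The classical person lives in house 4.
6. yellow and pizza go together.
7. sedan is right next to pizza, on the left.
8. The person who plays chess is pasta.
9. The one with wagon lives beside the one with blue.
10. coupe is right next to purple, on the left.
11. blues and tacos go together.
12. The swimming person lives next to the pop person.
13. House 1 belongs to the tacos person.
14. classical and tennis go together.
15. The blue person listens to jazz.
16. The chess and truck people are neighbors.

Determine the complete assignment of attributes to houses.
Solution:

House | Music | Food | Color | Vehicle | Sport
----------------------------------------------
  1   | blues | tacos | green | coupe | swimming
  2   | pop | pasta | purple | sedan | chess
  3   | rock | pizza | yellow | truck | golf
  4   | classical | sushi | red | wagon | tennis
  5   | jazz | curry | blue | van | soccer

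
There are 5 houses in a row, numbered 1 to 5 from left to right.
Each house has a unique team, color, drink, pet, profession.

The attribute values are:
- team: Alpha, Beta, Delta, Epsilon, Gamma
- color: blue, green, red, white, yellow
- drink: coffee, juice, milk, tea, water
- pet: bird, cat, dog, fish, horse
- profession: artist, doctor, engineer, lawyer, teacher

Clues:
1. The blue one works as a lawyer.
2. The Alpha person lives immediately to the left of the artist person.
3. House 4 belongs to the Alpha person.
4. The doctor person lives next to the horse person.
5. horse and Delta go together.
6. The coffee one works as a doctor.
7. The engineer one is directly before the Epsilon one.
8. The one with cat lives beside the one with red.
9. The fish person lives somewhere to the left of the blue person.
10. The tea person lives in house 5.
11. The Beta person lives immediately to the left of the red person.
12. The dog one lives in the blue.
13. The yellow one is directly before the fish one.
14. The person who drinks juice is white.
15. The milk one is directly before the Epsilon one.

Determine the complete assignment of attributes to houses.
Solution:

House | Team | Color | Drink | Pet | Profession
-----------------------------------------------
  1   | Beta | yellow | milk | cat | engineer
  2   | Epsilon | red | coffee | fish | doctor
  3   | Delta | white | juice | horse | teacher
  4   | Alpha | blue | water | dog | lawyer
  5   | Gamma | green | tea | bird | artist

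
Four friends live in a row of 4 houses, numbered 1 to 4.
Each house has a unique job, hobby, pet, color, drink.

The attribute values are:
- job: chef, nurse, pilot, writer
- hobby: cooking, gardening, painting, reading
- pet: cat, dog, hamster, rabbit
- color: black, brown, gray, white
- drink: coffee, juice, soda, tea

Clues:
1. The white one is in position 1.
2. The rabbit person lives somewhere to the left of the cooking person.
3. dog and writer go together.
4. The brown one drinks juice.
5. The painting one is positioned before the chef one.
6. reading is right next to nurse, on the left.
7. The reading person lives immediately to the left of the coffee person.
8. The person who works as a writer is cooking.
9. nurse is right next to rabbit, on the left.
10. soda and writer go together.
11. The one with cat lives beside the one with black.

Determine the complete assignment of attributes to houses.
Solution:

House | Job | Hobby | Pet | Color | Drink
-----------------------------------------
  1   | pilot | reading | cat | white | tea
  2   | nurse | painting | hamster | black | coffee
  3   | chef | gardening | rabbit | brown | juice
  4   | writer | cooking | dog | gray | soda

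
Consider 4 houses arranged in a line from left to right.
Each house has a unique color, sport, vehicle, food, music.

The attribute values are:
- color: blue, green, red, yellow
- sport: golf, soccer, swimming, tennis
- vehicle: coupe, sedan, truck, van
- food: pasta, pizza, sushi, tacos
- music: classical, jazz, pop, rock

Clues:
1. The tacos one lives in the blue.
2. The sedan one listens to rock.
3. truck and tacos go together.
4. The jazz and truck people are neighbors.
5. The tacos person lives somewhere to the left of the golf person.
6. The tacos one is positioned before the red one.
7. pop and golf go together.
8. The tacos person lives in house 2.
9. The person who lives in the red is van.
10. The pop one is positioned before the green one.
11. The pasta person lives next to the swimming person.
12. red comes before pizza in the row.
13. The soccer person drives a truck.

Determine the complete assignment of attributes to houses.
Solution:

House | Color | Sport | Vehicle | Food | Music
----------------------------------------------
  1   | yellow | tennis | coupe | sushi | jazz
  2   | blue | soccer | truck | tacos | classical
  3   | red | golf | van | pasta | pop
  4   | green | swimming | sedan | pizza | rock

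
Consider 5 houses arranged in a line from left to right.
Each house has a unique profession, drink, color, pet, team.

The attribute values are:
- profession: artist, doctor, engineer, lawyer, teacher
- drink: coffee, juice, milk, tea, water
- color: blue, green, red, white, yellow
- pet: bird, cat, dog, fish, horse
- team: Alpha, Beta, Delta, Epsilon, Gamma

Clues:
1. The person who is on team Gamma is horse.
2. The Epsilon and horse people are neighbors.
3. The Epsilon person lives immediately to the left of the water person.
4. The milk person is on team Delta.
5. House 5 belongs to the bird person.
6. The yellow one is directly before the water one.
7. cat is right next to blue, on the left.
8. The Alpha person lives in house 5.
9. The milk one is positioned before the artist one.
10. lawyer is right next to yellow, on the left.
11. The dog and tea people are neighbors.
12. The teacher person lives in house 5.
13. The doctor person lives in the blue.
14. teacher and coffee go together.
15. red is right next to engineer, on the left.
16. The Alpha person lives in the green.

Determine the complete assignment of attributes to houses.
Solution:

House | Profession | Drink | Color | Pet | Team
-----------------------------------------------
  1   | lawyer | milk | red | dog | Delta
  2   | engineer | tea | yellow | cat | Epsilon
  3   | doctor | water | blue | horse | Gamma
  4   | artist | juice | white | fish | Beta
  5   | teacher | coffee | green | bird | Alpha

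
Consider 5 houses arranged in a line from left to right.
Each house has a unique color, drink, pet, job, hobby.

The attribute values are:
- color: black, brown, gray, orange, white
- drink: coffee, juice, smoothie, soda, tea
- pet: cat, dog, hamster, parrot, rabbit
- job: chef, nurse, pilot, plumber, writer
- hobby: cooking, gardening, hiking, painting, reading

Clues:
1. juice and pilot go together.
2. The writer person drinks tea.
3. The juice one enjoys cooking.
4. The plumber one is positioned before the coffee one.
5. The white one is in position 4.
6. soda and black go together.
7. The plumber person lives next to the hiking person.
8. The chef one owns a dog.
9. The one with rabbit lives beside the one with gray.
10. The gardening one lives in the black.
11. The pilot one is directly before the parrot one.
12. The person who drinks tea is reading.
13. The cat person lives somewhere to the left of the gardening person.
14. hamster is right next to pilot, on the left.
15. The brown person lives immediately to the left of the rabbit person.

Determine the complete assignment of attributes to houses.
Solution:

House | Color | Drink | Pet | Job | Hobby
-----------------------------------------
  1   | brown | tea | hamster | writer | reading
  2   | orange | juice | rabbit | pilot | cooking
  3   | gray | smoothie | parrot | plumber | painting
  4   | white | coffee | cat | nurse | hiking
  5   | black | soda | dog | chef | gardening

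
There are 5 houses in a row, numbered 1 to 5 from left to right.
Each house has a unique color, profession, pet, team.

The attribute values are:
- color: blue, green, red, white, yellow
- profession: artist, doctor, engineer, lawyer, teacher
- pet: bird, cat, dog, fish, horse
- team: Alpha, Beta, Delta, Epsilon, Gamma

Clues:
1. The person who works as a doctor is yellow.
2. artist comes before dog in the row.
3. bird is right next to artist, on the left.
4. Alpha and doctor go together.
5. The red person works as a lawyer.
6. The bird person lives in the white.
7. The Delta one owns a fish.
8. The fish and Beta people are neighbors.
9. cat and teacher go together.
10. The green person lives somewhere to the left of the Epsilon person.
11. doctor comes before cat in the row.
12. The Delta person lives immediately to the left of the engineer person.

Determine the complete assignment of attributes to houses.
Solution:

House | Color | Profession | Pet | Team
---------------------------------------
  1   | red | lawyer | fish | Delta
  2   | white | engineer | bird | Beta
  3   | green | artist | horse | Gamma
  4   | yellow | doctor | dog | Alpha
  5   | blue | teacher | cat | Epsilon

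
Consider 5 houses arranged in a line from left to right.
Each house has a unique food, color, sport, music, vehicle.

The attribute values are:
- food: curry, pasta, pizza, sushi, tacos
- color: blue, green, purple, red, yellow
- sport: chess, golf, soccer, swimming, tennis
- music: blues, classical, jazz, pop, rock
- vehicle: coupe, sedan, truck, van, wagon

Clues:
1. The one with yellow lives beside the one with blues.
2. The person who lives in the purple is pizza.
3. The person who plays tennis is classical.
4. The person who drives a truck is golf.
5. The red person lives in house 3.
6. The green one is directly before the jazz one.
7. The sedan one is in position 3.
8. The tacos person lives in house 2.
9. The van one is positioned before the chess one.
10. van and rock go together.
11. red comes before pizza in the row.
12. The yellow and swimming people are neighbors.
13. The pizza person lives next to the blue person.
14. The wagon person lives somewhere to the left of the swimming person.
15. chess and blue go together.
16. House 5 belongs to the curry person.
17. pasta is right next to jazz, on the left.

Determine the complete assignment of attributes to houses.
Solution:

House | Food | Color | Sport | Music | Vehicle
----------------------------------------------
  1   | pasta | green | tennis | classical | wagon
  2   | tacos | yellow | golf | jazz | truck
  3   | sushi | red | swimming | blues | sedan
  4   | pizza | purple | soccer | rock | van
  5   | curry | blue | chess | pop | coupe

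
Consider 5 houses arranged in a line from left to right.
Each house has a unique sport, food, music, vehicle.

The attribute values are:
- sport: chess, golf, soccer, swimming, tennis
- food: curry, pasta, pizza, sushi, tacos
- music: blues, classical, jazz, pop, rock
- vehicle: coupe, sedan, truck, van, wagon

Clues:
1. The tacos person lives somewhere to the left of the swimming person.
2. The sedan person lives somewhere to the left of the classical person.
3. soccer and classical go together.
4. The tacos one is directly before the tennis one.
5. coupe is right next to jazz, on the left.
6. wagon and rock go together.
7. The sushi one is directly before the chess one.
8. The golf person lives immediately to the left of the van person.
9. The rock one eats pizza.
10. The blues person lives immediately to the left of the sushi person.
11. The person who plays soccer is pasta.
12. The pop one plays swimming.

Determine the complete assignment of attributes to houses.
Solution:

House | Sport | Food | Music | Vehicle
--------------------------------------
  1   | golf | tacos | blues | coupe
  2   | tennis | sushi | jazz | van
  3   | chess | pizza | rock | wagon
  4   | swimming | curry | pop | sedan
  5   | soccer | pasta | classical | truck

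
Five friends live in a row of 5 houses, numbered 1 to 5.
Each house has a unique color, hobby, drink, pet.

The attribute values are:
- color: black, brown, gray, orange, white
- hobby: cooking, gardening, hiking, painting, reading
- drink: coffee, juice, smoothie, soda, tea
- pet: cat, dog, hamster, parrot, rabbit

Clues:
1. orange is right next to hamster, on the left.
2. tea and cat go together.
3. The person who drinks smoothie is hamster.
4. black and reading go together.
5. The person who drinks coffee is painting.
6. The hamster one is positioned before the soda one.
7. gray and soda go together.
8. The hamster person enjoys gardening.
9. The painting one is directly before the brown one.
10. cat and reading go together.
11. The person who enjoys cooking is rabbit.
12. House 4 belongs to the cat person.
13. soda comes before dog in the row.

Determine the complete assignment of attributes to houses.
Solution:

House | Color | Hobby | Drink | Pet
-----------------------------------
  1   | orange | painting | coffee | parrot
  2   | brown | gardening | smoothie | hamster
  3   | gray | cooking | soda | rabbit
  4   | black | reading | tea | cat
  5   | white | hiking | juice | dog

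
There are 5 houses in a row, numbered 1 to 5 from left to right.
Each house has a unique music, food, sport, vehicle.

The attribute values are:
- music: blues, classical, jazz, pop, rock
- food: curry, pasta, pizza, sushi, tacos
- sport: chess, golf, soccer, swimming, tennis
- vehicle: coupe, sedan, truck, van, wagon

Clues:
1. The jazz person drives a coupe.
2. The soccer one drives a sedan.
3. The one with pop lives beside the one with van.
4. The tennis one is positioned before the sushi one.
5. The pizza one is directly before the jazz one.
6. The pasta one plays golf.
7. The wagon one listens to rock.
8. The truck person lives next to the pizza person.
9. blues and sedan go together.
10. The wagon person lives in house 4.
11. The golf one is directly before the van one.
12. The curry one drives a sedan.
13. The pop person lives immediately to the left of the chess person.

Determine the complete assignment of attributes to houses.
Solution:

House | Music | Food | Sport | Vehicle
--------------------------------------
  1   | pop | pasta | golf | truck
  2   | classical | pizza | chess | van
  3   | jazz | tacos | tennis | coupe
  4   | rock | sushi | swimming | wagon
  5   | blues | curry | soccer | sedan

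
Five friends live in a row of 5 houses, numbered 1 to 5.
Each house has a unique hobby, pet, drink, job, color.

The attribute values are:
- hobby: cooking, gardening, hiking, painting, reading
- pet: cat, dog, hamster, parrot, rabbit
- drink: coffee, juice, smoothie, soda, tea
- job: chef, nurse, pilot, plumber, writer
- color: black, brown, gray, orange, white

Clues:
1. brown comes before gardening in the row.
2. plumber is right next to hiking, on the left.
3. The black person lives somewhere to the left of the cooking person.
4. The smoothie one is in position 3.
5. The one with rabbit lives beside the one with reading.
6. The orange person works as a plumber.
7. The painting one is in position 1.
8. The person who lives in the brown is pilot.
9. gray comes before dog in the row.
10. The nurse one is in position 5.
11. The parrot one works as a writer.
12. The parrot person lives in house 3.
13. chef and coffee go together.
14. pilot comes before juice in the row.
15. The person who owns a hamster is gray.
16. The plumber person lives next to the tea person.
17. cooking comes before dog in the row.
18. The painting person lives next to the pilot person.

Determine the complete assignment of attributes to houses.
Solution:

House | Hobby | Pet | Drink | Job | Color
-----------------------------------------
  1   | painting | cat | soda | plumber | orange
  2   | hiking | rabbit | tea | pilot | brown
  3   | reading | parrot | smoothie | writer | black
  4   | cooking | hamster | coffee | chef | gray
  5   | gardening | dog | juice | nurse | white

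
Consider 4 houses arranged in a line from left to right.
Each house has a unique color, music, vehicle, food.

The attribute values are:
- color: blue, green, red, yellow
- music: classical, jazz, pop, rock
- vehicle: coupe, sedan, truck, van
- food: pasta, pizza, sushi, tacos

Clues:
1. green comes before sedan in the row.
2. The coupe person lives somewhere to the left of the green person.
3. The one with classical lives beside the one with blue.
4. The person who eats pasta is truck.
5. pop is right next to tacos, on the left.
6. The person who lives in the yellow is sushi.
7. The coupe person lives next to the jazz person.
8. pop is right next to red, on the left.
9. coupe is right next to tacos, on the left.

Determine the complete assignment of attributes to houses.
Solution:

House | Color | Music | Vehicle | Food
--------------------------------------
  1   | yellow | pop | coupe | sushi
  2   | red | jazz | van | tacos
  3   | green | classical | truck | pasta
  4   | blue | rock | sedan | pizza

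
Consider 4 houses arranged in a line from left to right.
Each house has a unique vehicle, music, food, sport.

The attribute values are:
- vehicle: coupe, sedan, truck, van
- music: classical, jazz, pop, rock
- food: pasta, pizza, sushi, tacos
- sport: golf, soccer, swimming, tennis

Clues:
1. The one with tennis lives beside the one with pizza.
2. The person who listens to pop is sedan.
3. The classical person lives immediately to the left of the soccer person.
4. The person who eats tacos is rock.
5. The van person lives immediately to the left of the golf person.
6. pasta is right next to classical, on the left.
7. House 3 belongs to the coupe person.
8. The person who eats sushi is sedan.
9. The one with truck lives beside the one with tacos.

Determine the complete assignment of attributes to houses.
Solution:

House | Vehicle | Music | Food | Sport
--------------------------------------
  1   | van | jazz | pasta | tennis
  2   | truck | classical | pizza | golf
  3   | coupe | rock | tacos | soccer
  4   | sedan | pop | sushi | swimming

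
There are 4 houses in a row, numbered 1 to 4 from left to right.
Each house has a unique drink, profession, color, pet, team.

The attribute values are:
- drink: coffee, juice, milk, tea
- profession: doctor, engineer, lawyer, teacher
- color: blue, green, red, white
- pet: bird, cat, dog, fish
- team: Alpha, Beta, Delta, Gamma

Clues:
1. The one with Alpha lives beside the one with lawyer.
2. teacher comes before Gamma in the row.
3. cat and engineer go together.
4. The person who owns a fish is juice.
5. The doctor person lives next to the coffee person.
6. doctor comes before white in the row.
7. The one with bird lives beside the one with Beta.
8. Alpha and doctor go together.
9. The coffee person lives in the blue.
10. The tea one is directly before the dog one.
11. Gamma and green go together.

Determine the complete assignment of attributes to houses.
Solution:

House | Drink | Profession | Color | Pet | Team
-----------------------------------------------
  1   | tea | doctor | red | bird | Alpha
  2   | coffee | lawyer | blue | dog | Beta
  3   | juice | teacher | white | fish | Delta
  4   | milk | engineer | green | cat | Gamma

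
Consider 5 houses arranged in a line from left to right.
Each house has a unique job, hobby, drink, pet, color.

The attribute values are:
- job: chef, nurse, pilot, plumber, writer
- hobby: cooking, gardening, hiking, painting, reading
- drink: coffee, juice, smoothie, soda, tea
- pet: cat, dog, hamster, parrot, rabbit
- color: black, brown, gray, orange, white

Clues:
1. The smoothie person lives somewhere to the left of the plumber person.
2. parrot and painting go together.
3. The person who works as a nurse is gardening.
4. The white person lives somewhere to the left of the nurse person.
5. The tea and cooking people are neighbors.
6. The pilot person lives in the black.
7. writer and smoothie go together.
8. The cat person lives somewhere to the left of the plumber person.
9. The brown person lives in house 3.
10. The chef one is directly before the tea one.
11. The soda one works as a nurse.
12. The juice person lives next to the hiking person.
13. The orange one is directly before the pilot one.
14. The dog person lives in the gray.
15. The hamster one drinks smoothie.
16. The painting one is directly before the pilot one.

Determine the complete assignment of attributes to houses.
Solution:

House | Job | Hobby | Drink | Pet | Color
-----------------------------------------
  1   | chef | painting | juice | parrot | orange
  2   | pilot | hiking | tea | cat | black
  3   | writer | cooking | smoothie | hamster | brown
  4   | plumber | reading | coffee | rabbit | white
  5   | nurse | gardening | soda | dog | gray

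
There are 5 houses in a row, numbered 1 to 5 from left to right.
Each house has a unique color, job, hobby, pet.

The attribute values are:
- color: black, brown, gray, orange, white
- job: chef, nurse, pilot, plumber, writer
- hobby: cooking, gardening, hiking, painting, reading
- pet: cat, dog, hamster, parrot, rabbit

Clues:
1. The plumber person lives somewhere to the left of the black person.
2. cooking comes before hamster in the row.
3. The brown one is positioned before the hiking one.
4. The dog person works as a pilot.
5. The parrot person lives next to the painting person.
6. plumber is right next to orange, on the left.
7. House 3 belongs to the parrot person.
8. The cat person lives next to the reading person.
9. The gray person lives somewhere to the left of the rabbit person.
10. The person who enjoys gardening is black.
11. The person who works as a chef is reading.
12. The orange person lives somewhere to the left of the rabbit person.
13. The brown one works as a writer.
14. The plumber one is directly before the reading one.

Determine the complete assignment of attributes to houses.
Solution:

House | Color | Job | Hobby | Pet
---------------------------------
  1   | gray | plumber | cooking | cat
  2   | orange | chef | reading | hamster
  3   | black | nurse | gardening | parrot
  4   | brown | writer | painting | rabbit
  5   | white | pilot | hiking | dog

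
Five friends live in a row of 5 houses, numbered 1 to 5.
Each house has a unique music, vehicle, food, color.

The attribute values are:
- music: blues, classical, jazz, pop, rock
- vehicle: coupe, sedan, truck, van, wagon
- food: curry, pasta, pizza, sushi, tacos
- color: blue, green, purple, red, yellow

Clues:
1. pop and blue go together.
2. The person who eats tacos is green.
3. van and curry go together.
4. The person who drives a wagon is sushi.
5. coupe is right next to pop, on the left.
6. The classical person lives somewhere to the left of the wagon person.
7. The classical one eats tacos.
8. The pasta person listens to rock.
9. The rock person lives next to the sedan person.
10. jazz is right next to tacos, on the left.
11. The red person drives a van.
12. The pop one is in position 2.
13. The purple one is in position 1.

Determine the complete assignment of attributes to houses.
Solution:

House | Music | Vehicle | Food | Color
--------------------------------------
  1   | rock | coupe | pasta | purple
  2   | pop | sedan | pizza | blue
  3   | jazz | van | curry | red
  4   | classical | truck | tacos | green
  5   | blues | wagon | sushi | yellow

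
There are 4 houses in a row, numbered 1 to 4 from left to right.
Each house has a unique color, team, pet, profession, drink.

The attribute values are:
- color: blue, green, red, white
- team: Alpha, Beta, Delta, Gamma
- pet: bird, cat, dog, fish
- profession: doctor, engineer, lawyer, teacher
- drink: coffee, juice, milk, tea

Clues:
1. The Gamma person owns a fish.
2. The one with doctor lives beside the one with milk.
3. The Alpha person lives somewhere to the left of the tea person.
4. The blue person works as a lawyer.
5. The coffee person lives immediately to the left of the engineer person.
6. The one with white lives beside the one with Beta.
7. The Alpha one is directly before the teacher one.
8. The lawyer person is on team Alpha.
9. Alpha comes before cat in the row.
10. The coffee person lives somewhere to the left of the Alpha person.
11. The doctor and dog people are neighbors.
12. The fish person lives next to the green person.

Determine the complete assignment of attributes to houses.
Solution:

House | Color | Team | Pet | Profession | Drink
-----------------------------------------------
  1   | white | Gamma | fish | doctor | coffee
  2   | green | Beta | dog | engineer | milk
  3   | blue | Alpha | bird | lawyer | juice
  4   | red | Delta | cat | teacher | tea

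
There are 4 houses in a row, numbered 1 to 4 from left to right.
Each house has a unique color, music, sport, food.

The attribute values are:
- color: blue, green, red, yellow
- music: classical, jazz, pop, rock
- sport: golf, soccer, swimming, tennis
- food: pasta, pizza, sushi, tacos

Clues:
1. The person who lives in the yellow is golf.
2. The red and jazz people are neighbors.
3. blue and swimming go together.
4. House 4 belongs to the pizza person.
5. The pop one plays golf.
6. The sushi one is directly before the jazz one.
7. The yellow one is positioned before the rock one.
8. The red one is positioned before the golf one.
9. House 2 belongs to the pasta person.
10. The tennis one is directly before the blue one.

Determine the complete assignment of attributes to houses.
Solution:

House | Color | Music | Sport | Food
------------------------------------
  1   | red | classical | tennis | sushi
  2   | blue | jazz | swimming | pasta
  3   | yellow | pop | golf | tacos
  4   | green | rock | soccer | pizza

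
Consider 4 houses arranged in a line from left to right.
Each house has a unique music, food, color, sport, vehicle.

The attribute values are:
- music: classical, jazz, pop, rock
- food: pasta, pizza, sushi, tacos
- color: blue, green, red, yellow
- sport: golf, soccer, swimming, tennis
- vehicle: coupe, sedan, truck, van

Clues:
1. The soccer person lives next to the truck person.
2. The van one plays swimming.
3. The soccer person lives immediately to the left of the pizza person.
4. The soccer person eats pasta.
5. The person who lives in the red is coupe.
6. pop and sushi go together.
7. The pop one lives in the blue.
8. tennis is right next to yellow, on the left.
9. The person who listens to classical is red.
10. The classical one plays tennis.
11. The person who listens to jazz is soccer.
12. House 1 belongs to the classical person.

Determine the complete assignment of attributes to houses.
Solution:

House | Music | Food | Color | Sport | Vehicle
----------------------------------------------
  1   | classical | tacos | red | tennis | coupe
  2   | jazz | pasta | yellow | soccer | sedan
  3   | rock | pizza | green | golf | truck
  4   | pop | sushi | blue | swimming | van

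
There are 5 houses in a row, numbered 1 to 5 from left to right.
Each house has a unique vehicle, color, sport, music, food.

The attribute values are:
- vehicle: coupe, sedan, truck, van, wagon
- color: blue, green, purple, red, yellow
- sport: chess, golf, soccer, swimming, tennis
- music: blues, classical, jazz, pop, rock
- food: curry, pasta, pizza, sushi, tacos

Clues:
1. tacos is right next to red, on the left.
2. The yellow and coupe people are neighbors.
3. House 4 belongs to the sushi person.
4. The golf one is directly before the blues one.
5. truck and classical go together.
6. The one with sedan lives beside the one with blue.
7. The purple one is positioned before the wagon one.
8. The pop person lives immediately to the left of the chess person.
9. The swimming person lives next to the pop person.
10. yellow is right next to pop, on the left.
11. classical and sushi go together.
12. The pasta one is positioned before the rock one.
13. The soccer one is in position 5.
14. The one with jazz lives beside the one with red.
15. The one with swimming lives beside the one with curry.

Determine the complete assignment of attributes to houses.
Solution:

House | Vehicle | Color | Sport | Music | Food
----------------------------------------------
  1   | van | yellow | swimming | jazz | tacos
  2   | coupe | red | golf | pop | curry
  3   | sedan | purple | chess | blues | pasta
  4   | truck | blue | tennis | classical | sushi
  5   | wagon | green | soccer | rock | pizza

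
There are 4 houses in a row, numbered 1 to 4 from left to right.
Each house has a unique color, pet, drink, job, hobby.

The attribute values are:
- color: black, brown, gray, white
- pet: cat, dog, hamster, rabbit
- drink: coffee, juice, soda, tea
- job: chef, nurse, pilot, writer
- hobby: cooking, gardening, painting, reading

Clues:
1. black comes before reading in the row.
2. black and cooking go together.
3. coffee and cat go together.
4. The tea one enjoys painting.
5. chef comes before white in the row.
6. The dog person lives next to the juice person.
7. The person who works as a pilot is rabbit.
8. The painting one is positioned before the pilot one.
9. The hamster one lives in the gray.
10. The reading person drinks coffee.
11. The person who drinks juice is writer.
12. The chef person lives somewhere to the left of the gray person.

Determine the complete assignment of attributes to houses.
Solution:

House | Color | Pet | Drink | Job | Hobby
-----------------------------------------
  1   | brown | dog | tea | chef | painting
  2   | gray | hamster | juice | writer | gardening
  3   | black | rabbit | soda | pilot | cooking
  4   | white | cat | coffee | nurse | reading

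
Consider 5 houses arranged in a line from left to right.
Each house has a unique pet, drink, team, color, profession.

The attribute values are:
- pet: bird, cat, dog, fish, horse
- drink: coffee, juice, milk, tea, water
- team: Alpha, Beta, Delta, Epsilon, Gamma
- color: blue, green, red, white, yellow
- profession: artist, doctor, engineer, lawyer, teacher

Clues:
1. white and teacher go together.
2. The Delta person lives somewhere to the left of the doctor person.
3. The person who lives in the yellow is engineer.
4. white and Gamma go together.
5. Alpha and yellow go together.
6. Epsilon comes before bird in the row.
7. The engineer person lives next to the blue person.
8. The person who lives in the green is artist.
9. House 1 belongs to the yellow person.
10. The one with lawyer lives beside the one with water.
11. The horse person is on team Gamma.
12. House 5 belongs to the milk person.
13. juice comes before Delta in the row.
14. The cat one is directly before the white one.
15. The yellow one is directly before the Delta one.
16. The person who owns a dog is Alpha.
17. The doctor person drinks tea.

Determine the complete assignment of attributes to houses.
Solution:

House | Pet | Drink | Team | Color | Profession
-----------------------------------------------
  1   | dog | juice | Alpha | yellow | engineer
  2   | cat | coffee | Delta | blue | lawyer
  3   | horse | water | Gamma | white | teacher
  4   | fish | tea | Epsilon | red | doctor
  5   | bird | milk | Beta | green | artist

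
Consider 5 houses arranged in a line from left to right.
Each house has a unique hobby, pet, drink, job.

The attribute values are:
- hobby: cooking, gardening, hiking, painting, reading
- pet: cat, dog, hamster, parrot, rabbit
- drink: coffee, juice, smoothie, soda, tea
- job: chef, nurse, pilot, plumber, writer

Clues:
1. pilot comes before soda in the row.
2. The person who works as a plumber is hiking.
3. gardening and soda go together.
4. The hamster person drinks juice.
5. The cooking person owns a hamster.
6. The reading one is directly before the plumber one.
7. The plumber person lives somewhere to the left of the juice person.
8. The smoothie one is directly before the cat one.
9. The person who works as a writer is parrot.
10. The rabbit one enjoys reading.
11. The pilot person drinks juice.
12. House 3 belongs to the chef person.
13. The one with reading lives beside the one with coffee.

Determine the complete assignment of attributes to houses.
Solution:

House | Hobby | Pet | Drink | Job
---------------------------------
  1   | reading | rabbit | smoothie | nurse
  2   | hiking | cat | coffee | plumber
  3   | painting | dog | tea | chef
  4   | cooking | hamster | juice | pilot
  5   | gardening | parrot | soda | writer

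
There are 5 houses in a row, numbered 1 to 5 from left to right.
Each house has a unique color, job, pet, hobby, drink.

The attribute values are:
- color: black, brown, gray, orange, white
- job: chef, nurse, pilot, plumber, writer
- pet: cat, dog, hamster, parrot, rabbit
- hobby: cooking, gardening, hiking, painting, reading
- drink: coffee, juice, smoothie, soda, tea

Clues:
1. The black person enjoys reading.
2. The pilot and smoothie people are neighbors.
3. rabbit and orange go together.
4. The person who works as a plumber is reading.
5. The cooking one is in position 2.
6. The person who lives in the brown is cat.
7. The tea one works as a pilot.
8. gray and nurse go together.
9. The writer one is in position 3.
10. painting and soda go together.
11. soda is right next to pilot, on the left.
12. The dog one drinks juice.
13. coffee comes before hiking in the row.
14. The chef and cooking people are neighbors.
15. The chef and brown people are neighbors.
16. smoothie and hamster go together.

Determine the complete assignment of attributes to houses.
Solution:

House | Color | Job | Pet | Hobby | Drink
-----------------------------------------
  1   | orange | chef | rabbit | painting | soda
  2   | brown | pilot | cat | cooking | tea
  3   | white | writer | hamster | gardening | smoothie
  4   | black | plumber | parrot | reading | coffee
  5   | gray | nurse | dog | hiking | juice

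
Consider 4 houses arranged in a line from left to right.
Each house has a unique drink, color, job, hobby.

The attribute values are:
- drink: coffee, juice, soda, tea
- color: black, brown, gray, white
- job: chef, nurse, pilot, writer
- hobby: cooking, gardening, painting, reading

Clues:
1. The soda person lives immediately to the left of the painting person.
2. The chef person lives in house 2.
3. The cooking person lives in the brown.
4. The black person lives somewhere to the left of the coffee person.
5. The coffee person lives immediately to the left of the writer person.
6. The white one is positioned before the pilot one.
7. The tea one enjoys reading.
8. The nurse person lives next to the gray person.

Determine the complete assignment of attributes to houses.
Solution:

House | Drink | Color | Job | Hobby
-----------------------------------
  1   | soda | black | nurse | gardening
  2   | coffee | gray | chef | painting
  3   | tea | white | writer | reading
  4   | juice | brown | pilot | cooking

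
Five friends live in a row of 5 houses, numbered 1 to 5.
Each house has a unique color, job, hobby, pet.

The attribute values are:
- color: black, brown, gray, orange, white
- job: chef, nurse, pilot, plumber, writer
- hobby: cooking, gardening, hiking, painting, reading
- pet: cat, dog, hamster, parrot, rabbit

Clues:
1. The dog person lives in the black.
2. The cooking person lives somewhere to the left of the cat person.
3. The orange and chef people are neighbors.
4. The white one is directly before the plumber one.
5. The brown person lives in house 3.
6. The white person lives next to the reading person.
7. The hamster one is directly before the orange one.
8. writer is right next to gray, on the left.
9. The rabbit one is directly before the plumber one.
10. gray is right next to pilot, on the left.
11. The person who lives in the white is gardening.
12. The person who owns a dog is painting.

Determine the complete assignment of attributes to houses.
Solution:

House | Color | Job | Hobby | Pet
---------------------------------
  1   | white | writer | gardening | rabbit
  2   | gray | plumber | reading | parrot
  3   | brown | pilot | cooking | hamster
  4   | orange | nurse | hiking | cat
  5   | black | chef | painting | dog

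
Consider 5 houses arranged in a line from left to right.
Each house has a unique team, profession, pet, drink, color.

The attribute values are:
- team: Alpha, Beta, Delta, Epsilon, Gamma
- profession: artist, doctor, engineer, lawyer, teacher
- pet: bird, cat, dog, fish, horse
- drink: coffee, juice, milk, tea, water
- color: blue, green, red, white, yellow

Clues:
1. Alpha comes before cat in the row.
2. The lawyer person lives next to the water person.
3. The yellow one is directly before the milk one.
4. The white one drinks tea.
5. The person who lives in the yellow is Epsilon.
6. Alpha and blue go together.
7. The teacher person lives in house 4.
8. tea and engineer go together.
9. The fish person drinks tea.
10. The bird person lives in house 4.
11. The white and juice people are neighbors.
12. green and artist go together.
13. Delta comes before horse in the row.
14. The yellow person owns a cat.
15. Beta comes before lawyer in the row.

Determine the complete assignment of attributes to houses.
Solution:

House | Team | Profession | Pet | Drink | Color
-----------------------------------------------
  1   | Beta | engineer | fish | tea | white
  2   | Alpha | lawyer | dog | juice | blue
  3   | Epsilon | doctor | cat | water | yellow
  4   | Delta | teacher | bird | milk | red
  5   | Gamma | artist | horse | coffee | green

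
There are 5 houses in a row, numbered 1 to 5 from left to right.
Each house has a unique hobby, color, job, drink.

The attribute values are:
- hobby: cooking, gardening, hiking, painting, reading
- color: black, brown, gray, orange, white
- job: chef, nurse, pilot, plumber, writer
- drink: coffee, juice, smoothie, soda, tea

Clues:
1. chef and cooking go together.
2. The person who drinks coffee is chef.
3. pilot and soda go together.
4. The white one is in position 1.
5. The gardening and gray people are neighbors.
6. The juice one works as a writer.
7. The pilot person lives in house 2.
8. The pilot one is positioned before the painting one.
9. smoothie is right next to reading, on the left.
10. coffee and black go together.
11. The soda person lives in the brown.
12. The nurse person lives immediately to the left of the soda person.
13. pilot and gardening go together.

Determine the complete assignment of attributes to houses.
Solution:

House | Hobby | Color | Job | Drink
-----------------------------------
  1   | hiking | white | nurse | tea
  2   | gardening | brown | pilot | soda
  3   | painting | gray | plumber | smoothie
  4   | reading | orange | writer | juice
  5   | cooking | black | chef | coffee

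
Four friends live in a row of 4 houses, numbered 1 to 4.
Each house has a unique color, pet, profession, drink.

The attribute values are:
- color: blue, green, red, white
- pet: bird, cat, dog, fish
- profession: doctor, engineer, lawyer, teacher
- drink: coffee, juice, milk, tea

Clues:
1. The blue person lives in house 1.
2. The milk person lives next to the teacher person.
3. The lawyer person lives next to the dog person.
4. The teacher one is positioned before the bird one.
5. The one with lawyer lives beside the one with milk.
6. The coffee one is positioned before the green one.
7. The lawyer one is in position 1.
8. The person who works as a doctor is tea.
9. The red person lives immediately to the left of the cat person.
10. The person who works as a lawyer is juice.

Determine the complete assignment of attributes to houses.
Solution:

House | Color | Pet | Profession | Drink
----------------------------------------
  1   | blue | fish | lawyer | juice
  2   | red | dog | engineer | milk
  3   | white | cat | teacher | coffee
  4   | green | bird | doctor | tea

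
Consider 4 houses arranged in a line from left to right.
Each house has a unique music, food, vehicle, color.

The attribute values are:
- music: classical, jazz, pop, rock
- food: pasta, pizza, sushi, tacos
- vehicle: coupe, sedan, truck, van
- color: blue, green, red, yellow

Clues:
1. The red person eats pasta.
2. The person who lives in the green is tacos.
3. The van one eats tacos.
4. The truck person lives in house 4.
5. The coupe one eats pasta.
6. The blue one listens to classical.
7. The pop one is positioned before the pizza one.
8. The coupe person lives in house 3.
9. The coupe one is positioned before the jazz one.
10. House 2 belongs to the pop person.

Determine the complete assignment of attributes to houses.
Solution:

House | Music | Food | Vehicle | Color
--------------------------------------
  1   | classical | sushi | sedan | blue
  2   | pop | tacos | van | green
  3   | rock | pasta | coupe | red
  4   | jazz | pizza | truck | yellow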